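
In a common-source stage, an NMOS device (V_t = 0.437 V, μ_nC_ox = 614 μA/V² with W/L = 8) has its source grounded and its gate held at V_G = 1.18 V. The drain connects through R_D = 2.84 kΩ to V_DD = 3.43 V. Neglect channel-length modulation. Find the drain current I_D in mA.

V_GS = V_G = 1.18 V, so V_ov = 1.18 − 0.437 = 0.743 V.
k_n = μ_nC_ox · (W/L) = 4.912 mA/V².
Assume saturation: I_D = ½ k_n V_ov² = 0.5 × 4.912 × 0.743² = 1.36 mA, giving V_DS = V_DD − I_D R_D = 3.43 − 1.36 × 2.84 = -0.421 V.
But -0.421 V < V_ov = 0.743 V, so the device is actually in triode.
In triode I_D = k_n[V_ov V_DS − ½ V_DS²] and I_D = (V_DD − V_DS)/R_D. Equating: 6.98 V_DS² − 11.36 V_DS + 3.43 = 0, giving V_DS = 0.4 V (the root below V_ov).
I_D = (3.43 − 0.4) / 2.84 = 1.07 mA.

I_D = 1.07 mA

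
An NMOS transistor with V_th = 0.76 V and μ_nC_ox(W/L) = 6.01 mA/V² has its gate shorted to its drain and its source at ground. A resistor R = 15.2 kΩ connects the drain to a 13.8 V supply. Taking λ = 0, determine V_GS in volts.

V_GS = 1.28 V

With gate tied to drain, V_GS = V_DS ≥ V_GS − V_th, so the device is in saturation.
KCL at the drain: ½ k_n (V_GS − V_th)² = (V_DD − V_GS)/R.
Let x = V_GS − 0.76. Then 45.7 x² + x − 13.04 = 0, giving x = 0.523 V (positive root), so V_GS = 1.28 V.
I_D = (V_DD − V_GS)/R = (13.8 − 1.28) / 15.2 = 0.823 mA.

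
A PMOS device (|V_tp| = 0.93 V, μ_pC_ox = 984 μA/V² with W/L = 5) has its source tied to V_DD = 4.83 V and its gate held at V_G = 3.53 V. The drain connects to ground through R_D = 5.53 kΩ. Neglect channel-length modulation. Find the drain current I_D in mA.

I_D = 0.337 mA

V_SG = V_DD − V_G = 4.83 − 3.53 = 1.3 V, so V_ov = 1.3 − 0.93 = 0.37 V.
k_p = μ_pC_ox · (W/L) = 4.92 mA/V².
Assume saturation: I_D = ½ k_p V_ov² = 0.5 × 4.92 × 0.37² = 0.337 mA, giving V_SD = V_DD − I_D R_D = 4.83 − 0.337 × 5.53 = 2.97 V.
V_SD = 2.97 V ≥ V_ov = 0.37 V, confirming saturation.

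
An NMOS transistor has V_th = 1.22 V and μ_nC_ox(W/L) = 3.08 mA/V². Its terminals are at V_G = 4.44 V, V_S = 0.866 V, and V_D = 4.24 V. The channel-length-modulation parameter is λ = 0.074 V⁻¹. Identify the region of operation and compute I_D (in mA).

V_GS = V_G − V_S = 4.44 − 0.866 = 3.57 V; V_DS = V_D − V_S = 4.24 − 0.866 = 3.37 V.
V_ov = V_GS − V_th = 3.57 − 1.22 = 2.35 V.
Since V_DS = 3.37 V ≥ V_ov = 2.35 V, the device is in saturation.
I_D = ½ k_n V_ov² (1 + λ V_DS) = 0.5 × 3.08 × 2.35² × (1 + 0.074 × 3.37) = 10.7 mA.

Saturation; I_D = 10.7 mA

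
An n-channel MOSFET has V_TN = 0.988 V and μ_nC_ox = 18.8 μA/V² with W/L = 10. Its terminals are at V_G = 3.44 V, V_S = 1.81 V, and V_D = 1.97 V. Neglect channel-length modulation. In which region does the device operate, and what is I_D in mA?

Triode; I_D = 0.0169 mA

V_GS = V_G − V_S = 3.44 − 1.81 = 1.63 V; V_DS = V_D − V_S = 1.97 − 1.81 = 0.16 V.
k_n = μ_nC_ox · (W/L) = 0.188 mA/V².
V_ov = V_GS − V_TN = 1.63 − 0.988 = 0.642 V.
Since V_DS = 0.16 V < V_ov = 0.642 V, the device is in the triode region.
I_D = k_n [V_ov · V_DS − ½ V_DS²] = 0.188 × [0.642 × 0.16 − 0.5 × 0.16²] = 0.0169 mA.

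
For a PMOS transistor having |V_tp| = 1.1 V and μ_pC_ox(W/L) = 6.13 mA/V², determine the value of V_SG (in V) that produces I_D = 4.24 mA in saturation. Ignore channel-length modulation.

V_SG = 2.28 V

In saturation I_D = ½ k_p (V_SG − |V_tp|)², so V_SG − |V_tp| = √(2 I_D / k_p) = √(2 × 4.24 / 6.13) = 1.18 V.
V_SG = 1.1 + 1.18 = 2.28 V.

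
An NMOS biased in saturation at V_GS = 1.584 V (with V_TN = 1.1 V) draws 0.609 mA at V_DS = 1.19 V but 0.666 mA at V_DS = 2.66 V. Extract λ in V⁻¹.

λ = 0.0689 V⁻¹

With V_GS fixed, I_D ∝ (1 + λ V_DS) in saturation, so I_D2/I_D1 = (1 + λ V_DS2)/(1 + λ V_DS1).
0.666/0.609 = 1.094 = (1 + 2.66 λ)/(1 + 1.19 λ).
Solving: λ (I_D1 V_DS2 − I_D2 V_DS1) = I_D2 − I_D1, so λ = (0.666 − 0.609) / (0.609 × 2.66 − 0.666 × 1.19) = 0.057 / 0.827 = 0.0689 V⁻¹.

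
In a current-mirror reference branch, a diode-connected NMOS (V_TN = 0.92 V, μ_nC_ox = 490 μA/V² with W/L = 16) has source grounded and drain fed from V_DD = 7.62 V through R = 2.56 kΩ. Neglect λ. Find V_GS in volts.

With gate tied to drain, V_GS = V_DS ≥ V_GS − V_TN, so the device is in saturation.
k_n = μ_nC_ox · (W/L) = 7.84 mA/V².
KCL at the drain: ½ k_n (V_GS − V_TN)² = (V_DD − V_GS)/R.
Let x = V_GS − 0.92. Then 10 x² + x − 6.7 = 0, giving x = 0.769 V (positive root), so V_GS = 1.69 V.
I_D = (V_DD − V_GS)/R = (7.62 − 1.69) / 2.56 = 2.32 mA.

V_GS = 1.69 V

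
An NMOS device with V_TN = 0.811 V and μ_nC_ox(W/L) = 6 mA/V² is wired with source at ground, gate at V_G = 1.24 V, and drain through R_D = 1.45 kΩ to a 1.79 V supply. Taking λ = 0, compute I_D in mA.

V_GS = V_G = 1.24 V, so V_ov = 1.24 − 0.811 = 0.429 V.
Assume saturation: I_D = ½ k_n V_ov² = 0.5 × 6 × 0.429² = 0.552 mA, giving V_DS = V_DD − I_D R_D = 1.79 − 0.552 × 1.45 = 0.989 V.
V_DS = 0.989 V ≥ V_ov = 0.429 V, confirming saturation.

I_D = 0.552 mA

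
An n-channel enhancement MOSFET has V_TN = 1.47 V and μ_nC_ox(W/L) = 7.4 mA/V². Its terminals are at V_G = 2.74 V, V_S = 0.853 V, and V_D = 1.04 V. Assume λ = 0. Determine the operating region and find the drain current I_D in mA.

V_GS = V_G − V_S = 2.74 − 0.853 = 1.89 V; V_DS = V_D − V_S = 1.04 − 0.853 = 0.187 V.
V_ov = V_GS − V_TN = 1.89 − 1.47 = 0.417 V.
Since V_DS = 0.187 V < V_ov = 0.417 V, the device is in the triode region.
I_D = k_n [V_ov · V_DS − ½ V_DS²] = 7.4 × [0.417 × 0.187 − 0.5 × 0.187²] = 0.448 mA.

Triode; I_D = 0.448 mA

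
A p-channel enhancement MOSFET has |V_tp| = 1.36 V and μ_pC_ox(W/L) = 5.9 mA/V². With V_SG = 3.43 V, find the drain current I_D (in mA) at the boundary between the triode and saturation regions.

I_D = 12.6 mA

At the boundary V_SD = V_ov = V_SG − |V_tp| = 3.43 − 1.36 = 2.07 V.
I_D = ½ k_p V_ov² = 0.5 × 5.9 × 2.07² = 12.6 mA.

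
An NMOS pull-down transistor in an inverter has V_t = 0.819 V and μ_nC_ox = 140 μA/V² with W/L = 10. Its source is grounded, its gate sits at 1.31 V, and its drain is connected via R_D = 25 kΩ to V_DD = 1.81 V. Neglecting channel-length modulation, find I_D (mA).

V_GS = V_G = 1.31 V, so V_ov = 1.31 − 0.819 = 0.491 V.
k_n = μ_nC_ox · (W/L) = 1.4 mA/V².
Assume saturation: I_D = ½ k_n V_ov² = 0.5 × 1.4 × 0.491² = 0.169 mA, giving V_DS = V_DD − I_D R_D = 1.81 − 0.169 × 25 = -2.41 V.
But -2.41 V < V_ov = 0.491 V, so the device is actually in triode.
In triode I_D = k_n[V_ov V_DS − ½ V_DS²] and I_D = (V_DD − V_DS)/R_D. Equating: 17.5 V_DS² − 18.19 V_DS + 1.81 = 0, giving V_DS = 0.111 V (the root below V_ov).
I_D = (1.81 − 0.111) / 25 = 0.0679 mA.

I_D = 0.0679 mA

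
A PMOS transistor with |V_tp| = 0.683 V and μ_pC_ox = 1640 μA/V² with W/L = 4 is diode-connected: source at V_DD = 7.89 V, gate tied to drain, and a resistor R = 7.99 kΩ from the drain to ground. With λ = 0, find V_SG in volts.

V_SG = 1.19 V

With gate tied to drain, V_SG = V_SD ≥ V_SG − |V_tp|, so the device is in saturation.
k_p = μ_pC_ox · (W/L) = 6.56 mA/V².
KCL at the drain: ½ k_p (V_SG − |V_tp|)² = (V_DD − V_SG)/R.
Let x = V_SG − 0.683. Then 26.2 x² + x − 7.207 = 0, giving x = 0.506 V (positive root), so V_SG = 1.19 V.
I_D = (V_DD − V_SG)/R = (7.89 − 1.19) / 7.99 = 0.839 mA.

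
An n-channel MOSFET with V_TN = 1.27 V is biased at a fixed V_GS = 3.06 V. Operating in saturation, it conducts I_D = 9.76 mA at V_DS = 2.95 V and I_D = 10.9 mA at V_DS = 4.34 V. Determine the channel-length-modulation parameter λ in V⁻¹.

λ = 0.112 V⁻¹

With V_GS fixed, I_D ∝ (1 + λ V_DS) in saturation, so I_D2/I_D1 = (1 + λ V_DS2)/(1 + λ V_DS1).
10.9/9.76 = 1.117 = (1 + 4.34 λ)/(1 + 2.95 λ).
Solving: λ (I_D1 V_DS2 − I_D2 V_DS1) = I_D2 − I_D1, so λ = (10.9 − 9.76) / (9.76 × 4.34 − 10.9 × 2.95) = 1.14 / 10.2 = 0.112 V⁻¹.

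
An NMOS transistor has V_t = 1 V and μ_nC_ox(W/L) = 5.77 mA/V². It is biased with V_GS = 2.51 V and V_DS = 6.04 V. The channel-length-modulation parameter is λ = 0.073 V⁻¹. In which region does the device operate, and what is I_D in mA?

V_ov = V_GS − V_t = 2.51 − 1 = 1.51 V.
Since V_DS = 6.04 V ≥ V_ov = 1.51 V, the device is in saturation.
I_D = ½ k_n V_ov² (1 + λ V_DS) = 0.5 × 5.77 × 1.51² × (1 + 0.073 × 6.04) = 9.48 mA.

Saturation; I_D = 9.48 mA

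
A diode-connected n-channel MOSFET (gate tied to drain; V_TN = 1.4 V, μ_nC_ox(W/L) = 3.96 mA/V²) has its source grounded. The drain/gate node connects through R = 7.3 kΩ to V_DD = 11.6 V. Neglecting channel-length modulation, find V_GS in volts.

With gate tied to drain, V_GS = V_DS ≥ V_GS − V_TN, so the device is in saturation.
KCL at the drain: ½ k_n (V_GS − V_TN)² = (V_DD − V_GS)/R.
Let x = V_GS − 1.4. Then 14.5 x² + x − 10.2 = 0, giving x = 0.806 V (positive root), so V_GS = 2.21 V.
I_D = (V_DD − V_GS)/R = (11.6 − 2.21) / 7.3 = 1.29 mA.

V_GS = 2.21 V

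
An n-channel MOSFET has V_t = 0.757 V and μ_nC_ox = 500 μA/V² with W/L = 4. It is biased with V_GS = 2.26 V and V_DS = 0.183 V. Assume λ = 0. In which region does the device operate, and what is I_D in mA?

k_n = μ_nC_ox · (W/L) = 2 mA/V².
V_ov = V_GS − V_t = 2.26 − 0.757 = 1.5 V.
Since V_DS = 0.183 V < V_ov = 1.5 V, the device is in the triode region.
I_D = k_n [V_ov · V_DS − ½ V_DS²] = 2 × [1.5 × 0.183 − 0.5 × 0.183²] = 0.517 mA.

Triode; I_D = 0.517 mA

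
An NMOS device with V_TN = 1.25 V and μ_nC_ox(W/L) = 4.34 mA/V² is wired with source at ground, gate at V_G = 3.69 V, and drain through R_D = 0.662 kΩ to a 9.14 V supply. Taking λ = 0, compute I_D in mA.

I_D = 11.4 mA

V_GS = V_G = 3.69 V, so V_ov = 3.69 − 1.25 = 2.44 V.
Assume saturation: I_D = ½ k_n V_ov² = 0.5 × 4.34 × 2.44² = 12.9 mA, giving V_DS = V_DD − I_D R_D = 9.14 − 12.9 × 0.662 = 0.587 V.
But 0.587 V < V_ov = 2.44 V, so the device is actually in triode.
In triode I_D = k_n[V_ov V_DS − ½ V_DS²] and I_D = (V_DD − V_DS)/R_D. Equating: 1.44 V_DS² − 8.01 V_DS + 9.14 = 0, giving V_DS = 1.6 V (the root below V_ov).
I_D = (9.14 − 1.6) / 0.662 = 11.4 mA.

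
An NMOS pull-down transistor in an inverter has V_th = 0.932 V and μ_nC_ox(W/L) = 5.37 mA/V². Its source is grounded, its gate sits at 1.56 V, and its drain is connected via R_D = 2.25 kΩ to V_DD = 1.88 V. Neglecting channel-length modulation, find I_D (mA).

I_D = 0.715 mA

V_GS = V_G = 1.56 V, so V_ov = 1.56 − 0.932 = 0.628 V.
Assume saturation: I_D = ½ k_n V_ov² = 0.5 × 5.37 × 0.628² = 1.06 mA, giving V_DS = V_DD − I_D R_D = 1.88 − 1.06 × 2.25 = -0.503 V.
But -0.503 V < V_ov = 0.628 V, so the device is actually in triode.
In triode I_D = k_n[V_ov V_DS − ½ V_DS²] and I_D = (V_DD − V_DS)/R_D. Equating: 6.04 V_DS² − 8.588 V_DS + 1.88 = 0, giving V_DS = 0.27 V (the root below V_ov).
I_D = (1.88 − 0.27) / 2.25 = 0.715 mA.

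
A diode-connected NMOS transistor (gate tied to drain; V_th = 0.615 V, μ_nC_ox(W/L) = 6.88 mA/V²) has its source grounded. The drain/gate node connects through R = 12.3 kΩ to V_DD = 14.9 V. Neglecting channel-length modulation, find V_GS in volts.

V_GS = 1.18 V

With gate tied to drain, V_GS = V_DS ≥ V_GS − V_th, so the device is in saturation.
KCL at the drain: ½ k_n (V_GS − V_th)² = (V_DD − V_GS)/R.
Let x = V_GS − 0.615. Then 42.3 x² + x − 14.29 = 0, giving x = 0.569 V (positive root), so V_GS = 1.18 V.
I_D = (V_DD − V_GS)/R = (14.9 − 1.18) / 12.3 = 1.12 mA.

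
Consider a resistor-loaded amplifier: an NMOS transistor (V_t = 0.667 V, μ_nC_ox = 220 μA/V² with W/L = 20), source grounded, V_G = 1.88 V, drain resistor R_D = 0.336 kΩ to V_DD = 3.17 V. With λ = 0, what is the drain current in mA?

I_D = 3.24 mA

V_GS = V_G = 1.88 V, so V_ov = 1.88 − 0.667 = 1.21 V.
k_n = μ_nC_ox · (W/L) = 4.4 mA/V².
Assume saturation: I_D = ½ k_n V_ov² = 0.5 × 4.4 × 1.21² = 3.24 mA, giving V_DS = V_DD − I_D R_D = 3.17 − 3.24 × 0.336 = 2.08 V.
V_DS = 2.08 V ≥ V_ov = 1.21 V, confirming saturation.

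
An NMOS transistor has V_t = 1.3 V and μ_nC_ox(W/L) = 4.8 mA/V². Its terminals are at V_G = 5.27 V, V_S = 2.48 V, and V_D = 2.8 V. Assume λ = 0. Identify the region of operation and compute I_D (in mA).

Triode; I_D = 2.04 mA

V_GS = V_G − V_S = 5.27 − 2.48 = 2.79 V; V_DS = V_D − V_S = 2.8 − 2.48 = 0.32 V.
V_ov = V_GS − V_t = 2.79 − 1.3 = 1.49 V.
Since V_DS = 0.32 V < V_ov = 1.49 V, the device is in the triode region.
I_D = k_n [V_ov · V_DS − ½ V_DS²] = 4.8 × [1.49 × 0.32 − 0.5 × 0.32²] = 2.04 mA.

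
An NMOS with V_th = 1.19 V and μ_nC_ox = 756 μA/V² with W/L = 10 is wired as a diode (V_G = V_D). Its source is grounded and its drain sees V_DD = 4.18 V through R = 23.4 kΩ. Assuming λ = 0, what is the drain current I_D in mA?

I_D = 0.120 mA

With gate tied to drain, V_GS = V_DS ≥ V_GS − V_th, so the device is in saturation.
k_n = μ_nC_ox · (W/L) = 7.56 mA/V².
KCL at the drain: ½ k_n (V_GS − V_th)² = (V_DD − V_GS)/R.
Let x = V_GS − 1.19. Then 88.5 x² + x − 2.99 = 0, giving x = 0.178 V (positive root), so V_GS = 1.37 V.
I_D = (V_DD − V_GS)/R = (4.18 − 1.37) / 23.4 = 0.12 mA.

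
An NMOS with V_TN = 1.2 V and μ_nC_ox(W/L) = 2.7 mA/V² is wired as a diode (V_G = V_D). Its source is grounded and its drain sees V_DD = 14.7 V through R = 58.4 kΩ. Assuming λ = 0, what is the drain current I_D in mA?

With gate tied to drain, V_GS = V_DS ≥ V_GS − V_TN, so the device is in saturation.
KCL at the drain: ½ k_n (V_GS − V_TN)² = (V_DD − V_GS)/R.
Let x = V_GS − 1.2. Then 78.8 x² + x − 13.5 = 0, giving x = 0.408 V (positive root), so V_GS = 1.61 V.
I_D = (V_DD − V_GS)/R = (14.7 − 1.61) / 58.4 = 0.224 mA.

I_D = 0.224 mA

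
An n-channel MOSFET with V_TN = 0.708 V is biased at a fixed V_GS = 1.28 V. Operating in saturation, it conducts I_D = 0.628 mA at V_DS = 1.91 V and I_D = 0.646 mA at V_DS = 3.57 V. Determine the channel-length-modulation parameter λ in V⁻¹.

With V_GS fixed, I_D ∝ (1 + λ V_DS) in saturation, so I_D2/I_D1 = (1 + λ V_DS2)/(1 + λ V_DS1).
0.646/0.628 = 1.029 = (1 + 3.57 λ)/(1 + 1.91 λ).
Solving: λ (I_D1 V_DS2 − I_D2 V_DS1) = I_D2 − I_D1, so λ = (0.646 − 0.628) / (0.628 × 3.57 − 0.646 × 1.91) = 0.018 / 1.01 = 0.0179 V⁻¹.

λ = 0.0179 V⁻¹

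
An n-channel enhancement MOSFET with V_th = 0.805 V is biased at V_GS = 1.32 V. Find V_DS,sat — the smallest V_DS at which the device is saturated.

The boundary between triode and saturation is V_DS = V_GS − V_th = V_ov.
V_ov = 1.32 − 0.805 = 0.515 V.

V_DS,sat = 0.515 V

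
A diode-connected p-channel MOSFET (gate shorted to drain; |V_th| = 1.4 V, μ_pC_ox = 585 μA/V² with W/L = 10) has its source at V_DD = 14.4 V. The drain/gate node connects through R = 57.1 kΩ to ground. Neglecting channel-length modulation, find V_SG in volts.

With gate tied to drain, V_SG = V_SD ≥ V_SG − |V_th|, so the device is in saturation.
k_p = μ_pC_ox · (W/L) = 5.85 mA/V².
KCL at the drain: ½ k_p (V_SG − |V_th|)² = (V_DD − V_SG)/R.
Let x = V_SG − 1.4. Then 167 x² + x − 13 = 0, giving x = 0.276 V (positive root), so V_SG = 1.68 V.
I_D = (V_DD − V_SG)/R = (14.4 − 1.68) / 57.1 = 0.223 mA.

V_SG = 1.68 V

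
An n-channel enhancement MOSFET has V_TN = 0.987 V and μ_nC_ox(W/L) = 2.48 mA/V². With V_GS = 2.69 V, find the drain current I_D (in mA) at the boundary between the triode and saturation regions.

At the boundary V_DS = V_ov = V_GS − V_TN = 2.69 − 0.987 = 1.7 V.
I_D = ½ k_n V_ov² = 0.5 × 2.48 × 1.7² = 3.6 mA.

I_D = 3.60 mA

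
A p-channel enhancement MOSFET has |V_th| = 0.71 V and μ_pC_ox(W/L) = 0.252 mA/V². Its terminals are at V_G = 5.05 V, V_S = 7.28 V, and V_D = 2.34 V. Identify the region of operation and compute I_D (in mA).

Saturation; I_D = 0.291 mA

V_SG = V_S − V_G = 7.28 − 5.05 = 2.23 V; V_SD = V_S − V_D = 7.28 − 2.34 = 4.94 V.
V_ov = V_SG − |V_th| = 2.23 − 0.71 = 1.52 V.
Since V_SD = 4.94 V ≥ V_ov = 1.52 V, the device is in saturation.
I_D = ½ k_p V_ov² = 0.5 × 0.252 × 1.52² = 0.291 mA.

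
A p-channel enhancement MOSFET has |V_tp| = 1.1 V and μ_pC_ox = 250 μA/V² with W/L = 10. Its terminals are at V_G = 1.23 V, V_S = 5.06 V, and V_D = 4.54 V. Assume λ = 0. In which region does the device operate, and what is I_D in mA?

V_SG = V_S − V_G = 5.06 − 1.23 = 3.83 V; V_SD = V_S − V_D = 5.06 − 4.54 = 0.52 V.
k_p = μ_pC_ox · (W/L) = 2.5 mA/V².
V_ov = V_SG − |V_tp| = 3.83 − 1.1 = 2.73 V.
Since V_SD = 0.52 V < V_ov = 2.73 V, the device is in the triode region.
I_D = k_p [V_ov · V_SD − ½ V_SD²] = 2.5 × [2.73 × 0.52 − 0.5 × 0.52²] = 3.21 mA.

Triode; I_D = 3.21 mA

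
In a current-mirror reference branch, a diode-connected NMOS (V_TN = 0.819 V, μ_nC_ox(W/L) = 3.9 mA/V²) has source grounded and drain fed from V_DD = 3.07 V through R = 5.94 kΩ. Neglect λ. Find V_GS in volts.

V_GS = 1.22 V

With gate tied to drain, V_GS = V_DS ≥ V_GS − V_TN, so the device is in saturation.
KCL at the drain: ½ k_n (V_GS − V_TN)² = (V_DD − V_GS)/R.
Let x = V_GS − 0.819. Then 11.6 x² + x − 2.251 = 0, giving x = 0.4 V (positive root), so V_GS = 1.22 V.
I_D = (V_DD − V_GS)/R = (3.07 − 1.22) / 5.94 = 0.312 mA.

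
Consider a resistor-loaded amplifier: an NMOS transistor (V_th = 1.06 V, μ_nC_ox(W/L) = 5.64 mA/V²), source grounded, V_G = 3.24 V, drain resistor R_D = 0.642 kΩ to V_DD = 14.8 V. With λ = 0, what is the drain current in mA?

I_D = 13.4 mA

V_GS = V_G = 3.24 V, so V_ov = 3.24 − 1.06 = 2.18 V.
Assume saturation: I_D = ½ k_n V_ov² = 0.5 × 5.64 × 2.18² = 13.4 mA, giving V_DS = V_DD − I_D R_D = 14.8 − 13.4 × 0.642 = 6.2 V.
V_DS = 6.2 V ≥ V_ov = 2.18 V, confirming saturation.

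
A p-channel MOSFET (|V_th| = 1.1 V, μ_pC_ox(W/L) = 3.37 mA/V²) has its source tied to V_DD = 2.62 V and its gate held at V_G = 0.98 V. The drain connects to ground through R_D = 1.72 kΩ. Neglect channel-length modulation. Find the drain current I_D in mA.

I_D = 0.491 mA

V_SG = V_DD − V_G = 2.62 − 0.98 = 1.64 V, so V_ov = 1.64 − 1.1 = 0.54 V.
Assume saturation: I_D = ½ k_p V_ov² = 0.5 × 3.37 × 0.54² = 0.491 mA, giving V_SD = V_DD − I_D R_D = 2.62 − 0.491 × 1.72 = 1.77 V.
V_SD = 1.77 V ≥ V_ov = 0.54 V, confirming saturation.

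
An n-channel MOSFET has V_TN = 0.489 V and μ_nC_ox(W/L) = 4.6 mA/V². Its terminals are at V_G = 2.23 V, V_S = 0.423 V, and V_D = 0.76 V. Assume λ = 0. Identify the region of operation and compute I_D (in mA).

V_GS = V_G − V_S = 2.23 − 0.423 = 1.81 V; V_DS = V_D − V_S = 0.76 − 0.423 = 0.337 V.
V_ov = V_GS − V_TN = 1.81 − 0.489 = 1.32 V.
Since V_DS = 0.337 V < V_ov = 1.32 V, the device is in the triode region.
I_D = k_n [V_ov · V_DS − ½ V_DS²] = 4.6 × [1.32 × 0.337 − 0.5 × 0.337²] = 1.78 mA.

Triode; I_D = 1.78 mA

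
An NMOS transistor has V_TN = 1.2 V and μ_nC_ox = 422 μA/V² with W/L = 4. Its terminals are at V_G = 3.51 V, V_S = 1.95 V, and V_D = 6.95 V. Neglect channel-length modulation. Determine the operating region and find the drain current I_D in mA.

V_GS = V_G − V_S = 3.51 − 1.95 = 1.56 V; V_DS = V_D − V_S = 6.95 − 1.95 = 5 V.
k_n = μ_nC_ox · (W/L) = 1.688 mA/V².
V_ov = V_GS − V_TN = 1.56 − 1.2 = 0.36 V.
Since V_DS = 5 V ≥ V_ov = 0.36 V, the device is in saturation.
I_D = ½ k_n V_ov² = 0.5 × 1.688 × 0.36² = 0.109 mA.

Saturation; I_D = 0.109 mA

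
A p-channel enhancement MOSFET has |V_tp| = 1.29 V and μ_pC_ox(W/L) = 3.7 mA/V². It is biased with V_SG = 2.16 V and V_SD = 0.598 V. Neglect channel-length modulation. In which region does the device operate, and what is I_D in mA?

V_ov = V_SG − |V_tp| = 2.16 − 1.29 = 0.87 V.
Since V_SD = 0.598 V < V_ov = 0.87 V, the device is in the triode region.
I_D = k_p [V_ov · V_SD − ½ V_SD²] = 3.7 × [0.87 × 0.598 − 0.5 × 0.598²] = 1.26 mA.

Triode; I_D = 1.26 mA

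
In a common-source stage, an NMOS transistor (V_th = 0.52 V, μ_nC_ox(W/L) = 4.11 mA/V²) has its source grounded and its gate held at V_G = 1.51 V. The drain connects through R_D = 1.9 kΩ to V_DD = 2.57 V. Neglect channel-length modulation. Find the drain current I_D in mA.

I_D = 1.17 mA

V_GS = V_G = 1.51 V, so V_ov = 1.51 − 0.52 = 0.99 V.
Assume saturation: I_D = ½ k_n V_ov² = 0.5 × 4.11 × 0.99² = 2.01 mA, giving V_DS = V_DD − I_D R_D = 2.57 − 2.01 × 1.9 = -1.26 V.
But -1.26 V < V_ov = 0.99 V, so the device is actually in triode.
In triode I_D = k_n[V_ov V_DS − ½ V_DS²] and I_D = (V_DD − V_DS)/R_D. Equating: 3.9 V_DS² − 8.731 V_DS + 2.57 = 0, giving V_DS = 0.349 V (the root below V_ov).
I_D = (2.57 − 0.349) / 1.9 = 1.17 mA.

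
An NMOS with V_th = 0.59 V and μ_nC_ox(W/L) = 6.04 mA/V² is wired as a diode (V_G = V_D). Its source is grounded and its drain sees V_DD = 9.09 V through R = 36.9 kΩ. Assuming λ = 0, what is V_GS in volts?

With gate tied to drain, V_GS = V_DS ≥ V_GS − V_th, so the device is in saturation.
KCL at the drain: ½ k_n (V_GS − V_th)² = (V_DD − V_GS)/R.
Let x = V_GS − 0.59. Then 111 x² + x − 8.5 = 0, giving x = 0.272 V (positive root), so V_GS = 0.862 V.
I_D = (V_DD − V_GS)/R = (9.09 − 0.862) / 36.9 = 0.223 mA.

V_GS = 0.862 V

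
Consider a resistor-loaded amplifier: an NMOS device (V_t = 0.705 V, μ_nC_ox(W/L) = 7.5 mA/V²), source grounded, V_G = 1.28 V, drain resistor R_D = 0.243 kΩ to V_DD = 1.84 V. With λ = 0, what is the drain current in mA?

I_D = 1.24 mA

V_GS = V_G = 1.28 V, so V_ov = 1.28 − 0.705 = 0.575 V.
Assume saturation: I_D = ½ k_n V_ov² = 0.5 × 7.5 × 0.575² = 1.24 mA, giving V_DS = V_DD − I_D R_D = 1.84 − 1.24 × 0.243 = 1.54 V.
V_DS = 1.54 V ≥ V_ov = 0.575 V, confirming saturation.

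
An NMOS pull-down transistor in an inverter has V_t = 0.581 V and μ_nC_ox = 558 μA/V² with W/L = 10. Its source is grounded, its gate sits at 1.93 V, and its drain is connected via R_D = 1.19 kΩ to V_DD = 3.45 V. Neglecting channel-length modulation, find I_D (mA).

V_GS = V_G = 1.93 V, so V_ov = 1.93 − 0.581 = 1.35 V.
k_n = μ_nC_ox · (W/L) = 5.58 mA/V².
Assume saturation: I_D = ½ k_n V_ov² = 0.5 × 5.58 × 1.35² = 5.08 mA, giving V_DS = V_DD − I_D R_D = 3.45 − 5.08 × 1.19 = -2.59 V.
But -2.59 V < V_ov = 1.35 V, so the device is actually in triode.
In triode I_D = k_n[V_ov V_DS − ½ V_DS²] and I_D = (V_DD − V_DS)/R_D. Equating: 3.32 V_DS² − 9.958 V_DS + 3.45 = 0, giving V_DS = 0.4 V (the root below V_ov).
I_D = (3.45 − 0.4) / 1.19 = 2.56 mA.

I_D = 2.56 mA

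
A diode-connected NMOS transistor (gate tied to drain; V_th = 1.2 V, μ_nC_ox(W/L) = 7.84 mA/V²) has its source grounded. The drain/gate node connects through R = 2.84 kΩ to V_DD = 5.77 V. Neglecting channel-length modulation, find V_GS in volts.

With gate tied to drain, V_GS = V_DS ≥ V_GS − V_th, so the device is in saturation.
KCL at the drain: ½ k_n (V_GS − V_th)² = (V_DD − V_GS)/R.
Let x = V_GS − 1.2. Then 11.1 x² + x − 4.57 = 0, giving x = 0.597 V (positive root), so V_GS = 1.8 V.
I_D = (V_DD − V_GS)/R = (5.77 − 1.8) / 2.84 = 1.4 mA.

V_GS = 1.80 V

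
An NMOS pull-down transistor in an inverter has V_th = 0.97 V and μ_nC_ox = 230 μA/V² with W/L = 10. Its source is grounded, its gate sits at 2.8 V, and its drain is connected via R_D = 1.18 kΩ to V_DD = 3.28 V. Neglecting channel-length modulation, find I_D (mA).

V_GS = V_G = 2.8 V, so V_ov = 2.8 − 0.97 = 1.83 V.
k_n = μ_nC_ox · (W/L) = 2.3 mA/V².
Assume saturation: I_D = ½ k_n V_ov² = 0.5 × 2.3 × 1.83² = 3.85 mA, giving V_DS = V_DD − I_D R_D = 3.28 − 3.85 × 1.18 = -1.26 V.
But -1.26 V < V_ov = 1.83 V, so the device is actually in triode.
In triode I_D = k_n[V_ov V_DS − ½ V_DS²] and I_D = (V_DD − V_DS)/R_D. Equating: 1.36 V_DS² − 5.967 V_DS + 3.28 = 0, giving V_DS = 0.644 V (the root below V_ov).
I_D = (3.28 − 0.644) / 1.18 = 2.23 mA.

I_D = 2.23 mA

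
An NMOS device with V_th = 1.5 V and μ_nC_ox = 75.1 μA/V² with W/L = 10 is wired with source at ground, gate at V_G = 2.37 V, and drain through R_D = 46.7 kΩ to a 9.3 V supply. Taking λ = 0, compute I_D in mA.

V_GS = V_G = 2.37 V, so V_ov = 2.37 − 1.5 = 0.87 V.
k_n = μ_nC_ox · (W/L) = 0.751 mA/V².
Assume saturation: I_D = ½ k_n V_ov² = 0.5 × 0.751 × 0.87² = 0.284 mA, giving V_DS = V_DD − I_D R_D = 9.3 − 0.284 × 46.7 = -3.97 V.
But -3.97 V < V_ov = 0.87 V, so the device is actually in triode.
In triode I_D = k_n[V_ov V_DS − ½ V_DS²] and I_D = (V_DD − V_DS)/R_D. Equating: 17.5 V_DS² − 31.51 V_DS + 9.3 = 0, giving V_DS = 0.372 V (the root below V_ov).
I_D = (9.3 − 0.372) / 46.7 = 0.191 mA.

I_D = 0.191 mA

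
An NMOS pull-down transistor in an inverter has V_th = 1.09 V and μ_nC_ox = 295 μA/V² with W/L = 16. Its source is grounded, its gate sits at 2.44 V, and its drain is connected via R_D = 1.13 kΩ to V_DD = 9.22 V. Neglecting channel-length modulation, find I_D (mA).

I_D = 4.30 mA

V_GS = V_G = 2.44 V, so V_ov = 2.44 − 1.09 = 1.35 V.
k_n = μ_nC_ox · (W/L) = 4.72 mA/V².
Assume saturation: I_D = ½ k_n V_ov² = 0.5 × 4.72 × 1.35² = 4.3 mA, giving V_DS = V_DD − I_D R_D = 9.22 − 4.3 × 1.13 = 4.36 V.
V_DS = 4.36 V ≥ V_ov = 1.35 V, confirming saturation.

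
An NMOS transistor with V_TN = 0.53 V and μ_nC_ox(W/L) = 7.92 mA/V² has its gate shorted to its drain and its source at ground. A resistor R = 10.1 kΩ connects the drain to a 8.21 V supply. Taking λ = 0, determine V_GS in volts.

With gate tied to drain, V_GS = V_DS ≥ V_GS − V_TN, so the device is in saturation.
KCL at the drain: ½ k_n (V_GS − V_TN)² = (V_DD − V_GS)/R.
Let x = V_GS − 0.53. Then 40 x² + x − 7.68 = 0, giving x = 0.426 V (positive root), so V_GS = 0.956 V.
I_D = (V_DD − V_GS)/R = (8.21 − 0.956) / 10.1 = 0.718 mA.

V_GS = 0.956 V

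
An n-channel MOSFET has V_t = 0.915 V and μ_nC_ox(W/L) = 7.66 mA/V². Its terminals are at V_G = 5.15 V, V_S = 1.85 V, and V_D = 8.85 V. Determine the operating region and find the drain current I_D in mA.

Saturation; I_D = 21.8 mA

V_GS = V_G − V_S = 5.15 − 1.85 = 3.3 V; V_DS = V_D − V_S = 8.85 − 1.85 = 7 V.
V_ov = V_GS − V_t = 3.3 − 0.915 = 2.39 V.
Since V_DS = 7 V ≥ V_ov = 2.39 V, the device is in saturation.
I_D = ½ k_n V_ov² = 0.5 × 7.66 × 2.39² = 21.8 mA.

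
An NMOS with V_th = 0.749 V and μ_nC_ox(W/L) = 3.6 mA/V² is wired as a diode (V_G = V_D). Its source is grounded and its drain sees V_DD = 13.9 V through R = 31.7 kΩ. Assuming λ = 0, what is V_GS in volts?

V_GS = 1.22 V

With gate tied to drain, V_GS = V_DS ≥ V_GS − V_th, so the device is in saturation.
KCL at the drain: ½ k_n (V_GS − V_th)² = (V_DD − V_GS)/R.
Let x = V_GS − 0.749. Then 57.1 x² + x − 13.15 = 0, giving x = 0.471 V (positive root), so V_GS = 1.22 V.
I_D = (V_DD − V_GS)/R = (13.9 − 1.22) / 31.7 = 0.4 mA.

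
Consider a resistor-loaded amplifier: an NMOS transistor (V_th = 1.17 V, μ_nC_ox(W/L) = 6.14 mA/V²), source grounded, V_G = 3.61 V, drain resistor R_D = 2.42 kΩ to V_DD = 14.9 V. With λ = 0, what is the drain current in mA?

V_GS = V_G = 3.61 V, so V_ov = 3.61 − 1.17 = 2.44 V.
Assume saturation: I_D = ½ k_n V_ov² = 0.5 × 6.14 × 2.44² = 18.3 mA, giving V_DS = V_DD − I_D R_D = 14.9 − 18.3 × 2.42 = -29.3 V.
But -29.3 V < V_ov = 2.44 V, so the device is actually in triode.
In triode I_D = k_n[V_ov V_DS − ½ V_DS²] and I_D = (V_DD − V_DS)/R_D. Equating: 7.43 V_DS² − 37.26 V_DS + 14.9 = 0, giving V_DS = 0.438 V (the root below V_ov).
I_D = (14.9 − 0.438) / 2.42 = 5.98 mA.

I_D = 5.98 mA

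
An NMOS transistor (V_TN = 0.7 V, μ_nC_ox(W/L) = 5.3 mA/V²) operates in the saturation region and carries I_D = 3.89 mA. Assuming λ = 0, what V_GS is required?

V_GS = 1.91 V

In saturation I_D = ½ k_n (V_GS − V_TN)², so V_GS − V_TN = √(2 I_D / k_n) = √(2 × 3.89 / 5.3) = 1.21 V.
V_GS = 0.7 + 1.21 = 1.91 V.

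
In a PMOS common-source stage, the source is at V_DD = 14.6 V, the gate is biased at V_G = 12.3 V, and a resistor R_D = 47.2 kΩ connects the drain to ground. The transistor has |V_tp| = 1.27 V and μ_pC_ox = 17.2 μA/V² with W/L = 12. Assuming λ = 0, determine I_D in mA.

I_D = 0.109 mA

V_SG = V_DD − V_G = 14.6 − 12.3 = 2.3 V, so V_ov = 2.3 − 1.27 = 1.03 V.
k_p = μ_pC_ox · (W/L) = 0.2064 mA/V².
Assume saturation: I_D = ½ k_p V_ov² = 0.5 × 0.2064 × 1.03² = 0.109 mA, giving V_SD = V_DD − I_D R_D = 14.6 − 0.109 × 47.2 = 9.43 V.
V_SD = 9.43 V ≥ V_ov = 1.03 V, confirming saturation.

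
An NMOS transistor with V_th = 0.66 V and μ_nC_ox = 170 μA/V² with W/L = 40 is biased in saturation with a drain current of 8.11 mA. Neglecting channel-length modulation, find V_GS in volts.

k_n = μ_nC_ox · (W/L) = 6.8 mA/V².
In saturation I_D = ½ k_n (V_GS − V_th)², so V_GS − V_th = √(2 I_D / k_n) = √(2 × 8.11 / 6.8) = 1.54 V.
V_GS = 0.66 + 1.54 = 2.2 V.

V_GS = 2.20 V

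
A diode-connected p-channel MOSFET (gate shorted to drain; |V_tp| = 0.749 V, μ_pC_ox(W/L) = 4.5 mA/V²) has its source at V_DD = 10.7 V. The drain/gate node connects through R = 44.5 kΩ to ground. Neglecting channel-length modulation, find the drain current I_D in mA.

With gate tied to drain, V_SG = V_SD ≥ V_SG − |V_tp|, so the device is in saturation.
KCL at the drain: ½ k_p (V_SG − |V_tp|)² = (V_DD − V_SG)/R.
Let x = V_SG − 0.749. Then 100 x² + x − 9.951 = 0, giving x = 0.31 V (positive root), so V_SG = 1.06 V.
I_D = (V_DD − V_SG)/R = (10.7 − 1.06) / 44.5 = 0.217 mA.

I_D = 0.217 mA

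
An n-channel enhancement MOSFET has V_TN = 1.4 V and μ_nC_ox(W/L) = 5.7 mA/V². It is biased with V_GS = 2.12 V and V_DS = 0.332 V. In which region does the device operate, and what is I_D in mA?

Triode; I_D = 1.05 mA

V_ov = V_GS − V_TN = 2.12 − 1.4 = 0.72 V.
Since V_DS = 0.332 V < V_ov = 0.72 V, the device is in the triode region.
I_D = k_n [V_ov · V_DS − ½ V_DS²] = 5.7 × [0.72 × 0.332 − 0.5 × 0.332²] = 1.05 mA.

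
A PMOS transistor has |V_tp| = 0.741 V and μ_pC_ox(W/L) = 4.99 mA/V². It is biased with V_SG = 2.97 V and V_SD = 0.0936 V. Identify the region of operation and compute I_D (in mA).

Triode; I_D = 1.02 mA

V_ov = V_SG − |V_tp| = 2.97 − 0.741 = 2.23 V.
Since V_SD = 0.0936 V < V_ov = 2.23 V, the device is in the triode region.
I_D = k_p [V_ov · V_SD − ½ V_SD²] = 4.99 × [2.23 × 0.0936 − 0.5 × 0.0936²] = 1.02 mA.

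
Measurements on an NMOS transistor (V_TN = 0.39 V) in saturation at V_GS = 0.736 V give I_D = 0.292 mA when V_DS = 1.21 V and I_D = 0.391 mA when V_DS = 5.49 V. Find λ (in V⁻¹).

With V_GS fixed, I_D ∝ (1 + λ V_DS) in saturation, so I_D2/I_D1 = (1 + λ V_DS2)/(1 + λ V_DS1).
0.391/0.292 = 1.339 = (1 + 5.49 λ)/(1 + 1.21 λ).
Solving: λ (I_D1 V_DS2 − I_D2 V_DS1) = I_D2 − I_D1, so λ = (0.391 − 0.292) / (0.292 × 5.49 − 0.391 × 1.21) = 0.099 / 1.13 = 0.0876 V⁻¹.

λ = 0.0876 V⁻¹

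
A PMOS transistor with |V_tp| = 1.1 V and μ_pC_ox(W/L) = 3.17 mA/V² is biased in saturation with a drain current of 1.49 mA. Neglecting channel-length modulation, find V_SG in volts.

V_SG = 2.07 V

In saturation I_D = ½ k_p (V_SG − |V_tp|)², so V_SG − |V_tp| = √(2 I_D / k_p) = √(2 × 1.49 / 3.17) = 0.97 V.
V_SG = 1.1 + 0.97 = 2.07 V.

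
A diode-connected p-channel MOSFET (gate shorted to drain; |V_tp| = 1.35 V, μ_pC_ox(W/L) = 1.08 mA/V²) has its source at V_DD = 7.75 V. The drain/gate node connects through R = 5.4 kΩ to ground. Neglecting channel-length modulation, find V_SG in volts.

V_SG = 2.67 V

With gate tied to drain, V_SG = V_SD ≥ V_SG − |V_tp|, so the device is in saturation.
KCL at the drain: ½ k_p (V_SG − |V_tp|)² = (V_DD − V_SG)/R.
Let x = V_SG − 1.35. Then 2.92 x² + x − 6.4 = 0, giving x = 1.32 V (positive root), so V_SG = 2.67 V.
I_D = (V_DD − V_SG)/R = (7.75 − 2.67) / 5.4 = 0.941 mA.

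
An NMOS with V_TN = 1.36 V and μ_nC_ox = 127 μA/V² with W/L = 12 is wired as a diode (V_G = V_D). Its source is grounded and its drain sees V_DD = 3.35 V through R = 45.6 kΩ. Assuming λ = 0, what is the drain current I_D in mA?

I_D = 0.0387 mA

With gate tied to drain, V_GS = V_DS ≥ V_GS − V_TN, so the device is in saturation.
k_n = μ_nC_ox · (W/L) = 1.524 mA/V².
KCL at the drain: ½ k_n (V_GS − V_TN)² = (V_DD − V_GS)/R.
Let x = V_GS − 1.36. Then 34.7 x² + x − 1.99 = 0, giving x = 0.225 V (positive root), so V_GS = 1.59 V.
I_D = (V_DD − V_GS)/R = (3.35 − 1.59) / 45.6 = 0.0387 mA.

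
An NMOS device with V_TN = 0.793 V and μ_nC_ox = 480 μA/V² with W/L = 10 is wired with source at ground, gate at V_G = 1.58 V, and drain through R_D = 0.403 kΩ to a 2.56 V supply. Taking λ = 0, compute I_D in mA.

V_GS = V_G = 1.58 V, so V_ov = 1.58 − 0.793 = 0.787 V.
k_n = μ_nC_ox · (W/L) = 4.8 mA/V².
Assume saturation: I_D = ½ k_n V_ov² = 0.5 × 4.8 × 0.787² = 1.49 mA, giving V_DS = V_DD − I_D R_D = 2.56 − 1.49 × 0.403 = 1.96 V.
V_DS = 1.96 V ≥ V_ov = 0.787 V, confirming saturation.

I_D = 1.49 mA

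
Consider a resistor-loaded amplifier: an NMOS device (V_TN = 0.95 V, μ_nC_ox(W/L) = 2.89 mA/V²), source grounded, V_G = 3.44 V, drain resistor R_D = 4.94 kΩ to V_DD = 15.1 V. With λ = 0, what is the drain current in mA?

V_GS = V_G = 3.44 V, so V_ov = 3.44 − 0.95 = 2.49 V.
Assume saturation: I_D = ½ k_n V_ov² = 0.5 × 2.89 × 2.49² = 8.96 mA, giving V_DS = V_DD − I_D R_D = 15.1 − 8.96 × 4.94 = -29.2 V.
But -29.2 V < V_ov = 2.49 V, so the device is actually in triode.
In triode I_D = k_n[V_ov V_DS − ½ V_DS²] and I_D = (V_DD − V_DS)/R_D. Equating: 7.14 V_DS² − 36.55 V_DS + 15.1 = 0, giving V_DS = 0.453 V (the root below V_ov).
I_D = (15.1 − 0.453) / 4.94 = 2.96 mA.

I_D = 2.96 mA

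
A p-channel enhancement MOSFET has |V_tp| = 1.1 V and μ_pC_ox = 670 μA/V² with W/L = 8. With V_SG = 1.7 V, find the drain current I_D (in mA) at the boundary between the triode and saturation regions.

I_D = 0.965 mA

At the boundary V_SD = V_ov = V_SG − |V_tp| = 1.7 − 1.1 = 0.6 V.
k_p = μ_pC_ox · (W/L) = 5.36 mA/V².
I_D = ½ k_p V_ov² = 0.5 × 5.36 × 0.6² = 0.965 mA.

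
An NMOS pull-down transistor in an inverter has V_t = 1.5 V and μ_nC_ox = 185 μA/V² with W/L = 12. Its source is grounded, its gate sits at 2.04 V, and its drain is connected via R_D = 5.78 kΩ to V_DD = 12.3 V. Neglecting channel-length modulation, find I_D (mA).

V_GS = V_G = 2.04 V, so V_ov = 2.04 − 1.5 = 0.54 V.
k_n = μ_nC_ox · (W/L) = 2.22 mA/V².
Assume saturation: I_D = ½ k_n V_ov² = 0.5 × 2.22 × 0.54² = 0.324 mA, giving V_DS = V_DD − I_D R_D = 12.3 − 0.324 × 5.78 = 10.4 V.
V_DS = 10.4 V ≥ V_ov = 0.54 V, confirming saturation.

I_D = 0.324 mA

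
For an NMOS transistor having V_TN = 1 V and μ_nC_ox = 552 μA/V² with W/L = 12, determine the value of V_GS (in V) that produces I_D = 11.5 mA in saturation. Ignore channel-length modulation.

k_n = μ_nC_ox · (W/L) = 6.624 mA/V².
In saturation I_D = ½ k_n (V_GS − V_TN)², so V_GS − V_TN = √(2 I_D / k_n) = √(2 × 11.5 / 6.624) = 1.86 V.
V_GS = 1 + 1.86 = 2.86 V.

V_GS = 2.86 V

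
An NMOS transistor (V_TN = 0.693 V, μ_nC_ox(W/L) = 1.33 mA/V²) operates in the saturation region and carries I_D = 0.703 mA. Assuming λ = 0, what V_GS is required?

In saturation I_D = ½ k_n (V_GS − V_TN)², so V_GS − V_TN = √(2 I_D / k_n) = √(2 × 0.703 / 1.33) = 1.03 V.
V_GS = 0.693 + 1.03 = 1.72 V.

V_GS = 1.72 V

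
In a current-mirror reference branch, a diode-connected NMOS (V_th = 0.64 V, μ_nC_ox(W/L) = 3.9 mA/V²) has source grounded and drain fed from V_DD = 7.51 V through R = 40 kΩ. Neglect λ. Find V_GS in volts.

V_GS = 0.930 V

With gate tied to drain, V_GS = V_DS ≥ V_GS − V_th, so the device is in saturation.
KCL at the drain: ½ k_n (V_GS − V_th)² = (V_DD − V_GS)/R.
Let x = V_GS − 0.64. Then 78 x² + x − 6.87 = 0, giving x = 0.29 V (positive root), so V_GS = 0.93 V.
I_D = (V_DD − V_GS)/R = (7.51 − 0.93) / 40 = 0.164 mA.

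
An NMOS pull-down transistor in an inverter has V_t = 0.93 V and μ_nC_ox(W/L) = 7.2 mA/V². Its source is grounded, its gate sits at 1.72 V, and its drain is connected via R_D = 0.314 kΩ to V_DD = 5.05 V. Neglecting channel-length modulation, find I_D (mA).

V_GS = V_G = 1.72 V, so V_ov = 1.72 − 0.93 = 0.79 V.
Assume saturation: I_D = ½ k_n V_ov² = 0.5 × 7.2 × 0.79² = 2.25 mA, giving V_DS = V_DD − I_D R_D = 5.05 − 2.25 × 0.314 = 4.34 V.
V_DS = 4.34 V ≥ V_ov = 0.79 V, confirming saturation.

I_D = 2.25 mA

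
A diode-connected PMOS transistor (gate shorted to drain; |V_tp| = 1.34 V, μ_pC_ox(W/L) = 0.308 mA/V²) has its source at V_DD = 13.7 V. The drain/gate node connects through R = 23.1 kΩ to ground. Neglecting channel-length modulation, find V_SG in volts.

With gate tied to drain, V_SG = V_SD ≥ V_SG − |V_tp|, so the device is in saturation.
KCL at the drain: ½ k_p (V_SG − |V_tp|)² = (V_DD − V_SG)/R.
Let x = V_SG − 1.34. Then 3.56 x² + x − 12.36 = 0, giving x = 1.73 V (positive root), so V_SG = 3.07 V.
I_D = (V_DD − V_SG)/R = (13.7 − 3.07) / 23.1 = 0.46 mA.

V_SG = 3.07 V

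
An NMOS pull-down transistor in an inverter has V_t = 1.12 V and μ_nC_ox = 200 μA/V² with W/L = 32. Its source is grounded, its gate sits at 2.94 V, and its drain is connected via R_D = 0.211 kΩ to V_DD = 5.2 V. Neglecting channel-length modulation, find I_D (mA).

V_GS = V_G = 2.94 V, so V_ov = 2.94 − 1.12 = 1.82 V.
k_n = μ_nC_ox · (W/L) = 6.4 mA/V².
Assume saturation: I_D = ½ k_n V_ov² = 0.5 × 6.4 × 1.82² = 10.6 mA, giving V_DS = V_DD − I_D R_D = 5.2 − 10.6 × 0.211 = 2.96 V.
V_DS = 2.96 V ≥ V_ov = 1.82 V, confirming saturation.

I_D = 10.6 mA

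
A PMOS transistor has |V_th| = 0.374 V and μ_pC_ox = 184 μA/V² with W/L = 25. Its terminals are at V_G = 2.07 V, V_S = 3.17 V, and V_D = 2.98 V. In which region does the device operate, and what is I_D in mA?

V_SG = V_S − V_G = 3.17 − 2.07 = 1.1 V; V_SD = V_S − V_D = 3.17 − 2.98 = 0.19 V.
k_p = μ_pC_ox · (W/L) = 4.6 mA/V².
V_ov = V_SG − |V_th| = 1.1 − 0.374 = 0.726 V.
Since V_SD = 0.19 V < V_ov = 0.726 V, the device is in the triode region.
I_D = k_p [V_ov · V_SD − ½ V_SD²] = 4.6 × [0.726 × 0.19 − 0.5 × 0.19²] = 0.551 mA.

Triode; I_D = 0.551 mA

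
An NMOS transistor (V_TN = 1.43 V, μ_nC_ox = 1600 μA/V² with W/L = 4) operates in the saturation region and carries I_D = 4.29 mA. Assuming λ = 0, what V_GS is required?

k_n = μ_nC_ox · (W/L) = 6.4 mA/V².
In saturation I_D = ½ k_n (V_GS − V_TN)², so V_GS − V_TN = √(2 I_D / k_n) = √(2 × 4.29 / 6.4) = 1.16 V.
V_GS = 1.43 + 1.16 = 2.59 V.

V_GS = 2.59 V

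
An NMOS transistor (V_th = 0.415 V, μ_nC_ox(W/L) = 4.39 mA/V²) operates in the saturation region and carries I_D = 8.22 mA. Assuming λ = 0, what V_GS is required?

V_GS = 2.35 V

In saturation I_D = ½ k_n (V_GS − V_th)², so V_GS − V_th = √(2 I_D / k_n) = √(2 × 8.22 / 4.39) = 1.94 V.
V_GS = 0.415 + 1.94 = 2.35 V.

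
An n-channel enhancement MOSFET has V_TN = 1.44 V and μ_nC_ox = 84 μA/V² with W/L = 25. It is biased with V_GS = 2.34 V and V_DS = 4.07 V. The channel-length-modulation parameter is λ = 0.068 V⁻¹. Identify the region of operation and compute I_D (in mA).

k_n = μ_nC_ox · (W/L) = 2.1 mA/V².
V_ov = V_GS − V_TN = 2.34 − 1.44 = 0.9 V.
Since V_DS = 4.07 V ≥ V_ov = 0.9 V, the device is in saturation.
I_D = ½ k_n V_ov² (1 + λ V_DS) = 0.5 × 2.1 × 0.9² × (1 + 0.068 × 4.07) = 1.09 mA.

Saturation; I_D = 1.09 mA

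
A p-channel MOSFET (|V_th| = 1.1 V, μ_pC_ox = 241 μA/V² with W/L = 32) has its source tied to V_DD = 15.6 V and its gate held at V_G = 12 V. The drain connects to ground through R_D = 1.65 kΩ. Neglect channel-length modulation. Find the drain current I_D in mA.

V_SG = V_DD − V_G = 15.6 − 12 = 3.6 V, so V_ov = 3.6 − 1.1 = 2.5 V.
k_p = μ_pC_ox · (W/L) = 7.712 mA/V².
Assume saturation: I_D = ½ k_p V_ov² = 0.5 × 7.712 × 2.5² = 24.1 mA, giving V_SD = V_DD − I_D R_D = 15.6 − 24.1 × 1.65 = -24.2 V.
But -24.2 V < V_ov = 2.5 V, so the device is actually in triode.
In triode I_D = k_p[V_ov V_SD − ½ V_SD²] and I_D = (V_DD − V_SD)/R_D. Equating: 6.36 V_SD² − 32.81 V_SD + 15.6 = 0, giving V_SD = 0.53 V (the root below V_ov).
I_D = (15.6 − 0.53) / 1.65 = 9.13 mA.

I_D = 9.13 mA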